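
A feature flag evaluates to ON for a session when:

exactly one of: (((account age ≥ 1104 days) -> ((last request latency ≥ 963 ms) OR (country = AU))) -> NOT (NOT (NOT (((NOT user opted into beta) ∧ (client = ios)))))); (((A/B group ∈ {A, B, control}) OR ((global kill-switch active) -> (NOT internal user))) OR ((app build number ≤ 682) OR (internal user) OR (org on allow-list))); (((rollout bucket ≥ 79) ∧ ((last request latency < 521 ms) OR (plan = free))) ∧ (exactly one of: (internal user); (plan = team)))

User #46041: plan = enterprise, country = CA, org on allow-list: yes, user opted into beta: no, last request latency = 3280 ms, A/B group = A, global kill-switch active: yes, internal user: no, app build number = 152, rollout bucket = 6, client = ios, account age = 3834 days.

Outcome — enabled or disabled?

Atomic conditions:
  account age ≥ 1104 days: 3834 ≥ 1104 is true
  last request latency ≥ 963 ms: 3280 ≥ 963 is true
  country = AU: CA == AU is false
  NOT user opted into beta: no → true
  client = ios: ios == ios is true
  A/B group ∈ {A, B, control}: A is in the set → true
  global kill-switch active: yes → true
  NOT internal user: no → true
  app build number ≤ 682: 152 ≤ 682 is true
  internal user: no → false
  org on allow-list: yes → true
  rollout bucket ≥ 79: 6 ≥ 79 is false
  last request latency < 521 ms: 3280 < 521 is false
  plan = free: enterprise == free is false
  plan = team: enterprise == team is false
Combine:
[1.1.2] true OR false = true
[1.1] true → true = true
[1.2.1.1.1] true AND true = true
[1.2.1.1] NOT true = false
[1.2.1] NOT false = true
[1.2] NOT true = false
[1] true → false = false
[2.1.2] true → true = true
[2.1] true OR true = true
[2.2] true OR false OR true = true
[2] true OR true = true
[3.1.2] false OR false = false
[3.1] false AND false = false
[3.2] exactly-one(false, false) = false
[3] false AND false = false
[root] exactly-one(false, true, false) = true
Overall: true → enabled

Enabled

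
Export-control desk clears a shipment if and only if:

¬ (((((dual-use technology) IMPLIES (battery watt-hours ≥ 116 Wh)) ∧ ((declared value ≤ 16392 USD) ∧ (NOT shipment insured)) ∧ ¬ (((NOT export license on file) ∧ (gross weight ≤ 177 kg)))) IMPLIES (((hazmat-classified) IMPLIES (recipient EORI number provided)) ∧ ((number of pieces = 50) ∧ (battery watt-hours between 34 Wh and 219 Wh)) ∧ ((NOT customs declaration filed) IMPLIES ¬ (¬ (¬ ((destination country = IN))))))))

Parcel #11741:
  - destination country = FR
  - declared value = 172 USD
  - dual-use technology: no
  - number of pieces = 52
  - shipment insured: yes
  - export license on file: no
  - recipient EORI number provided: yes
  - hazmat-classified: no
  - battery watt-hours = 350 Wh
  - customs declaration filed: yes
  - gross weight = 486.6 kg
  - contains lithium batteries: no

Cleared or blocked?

Blocked

Atomic conditions:
  dual-use technology: no → false
  battery watt-hours ≥ 116 Wh: 350 ≥ 116 is true
  declared value ≤ 16392 USD: 172 ≤ 16392 is true
  NOT shipment insured: yes → false
  NOT export license on file: no → true
  gross weight ≤ 177 kg: 486.6 ≤ 177 is false
  hazmat-classified: no → false
  recipient EORI number provided: yes → true
  number of pieces = 50: 52 == 50 is false
  battery watt-hours between 34 Wh and 219 Wh: 350 in [34, 219] is false
  NOT customs declaration filed: yes → false
  destination country = IN: FR == IN is false
Combine:
[1.1.1] false → true (antecedent false ⇒ implication holds) = true
[1.1.2] true AND false = false
[1.1.3.1] true AND false = false
[1.1.3] NOT false = true
[1.1] true AND false AND true = false
[1.2.1] false → true (antecedent false ⇒ implication holds) = true
[1.2.2] false AND false = false
[1.2.3.2.1.1] NOT false = true
[1.2.3.2.1] NOT true = false
[1.2.3.2] NOT false = true
[1.2.3] false → true (antecedent false ⇒ implication holds) = true
[1.2] true AND false AND true = false
[1] false → false (antecedent false ⇒ implication holds) = true
[root] NOT true = false
Overall: false → blocked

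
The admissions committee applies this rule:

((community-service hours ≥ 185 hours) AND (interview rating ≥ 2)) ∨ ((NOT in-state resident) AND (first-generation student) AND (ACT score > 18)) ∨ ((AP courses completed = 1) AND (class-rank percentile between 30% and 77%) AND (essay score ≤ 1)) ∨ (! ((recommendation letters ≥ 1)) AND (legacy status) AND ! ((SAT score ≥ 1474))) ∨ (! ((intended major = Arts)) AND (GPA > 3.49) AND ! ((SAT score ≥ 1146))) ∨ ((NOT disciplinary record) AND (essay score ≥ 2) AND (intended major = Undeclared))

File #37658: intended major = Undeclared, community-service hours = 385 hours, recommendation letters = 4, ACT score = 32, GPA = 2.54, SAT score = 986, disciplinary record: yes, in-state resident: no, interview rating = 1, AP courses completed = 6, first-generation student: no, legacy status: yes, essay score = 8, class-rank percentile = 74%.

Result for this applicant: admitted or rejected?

Atomic conditions:
  community-service hours ≥ 185 hours: 385 ≥ 185 is true
  interview rating ≥ 2: 1 ≥ 2 is false
  NOT in-state resident: no → true
  first-generation student: no → false
  ACT score > 18: 32 > 18 is true
  AP courses completed = 1: 6 == 1 is false
  class-rank percentile between 30% and 77%: 74 in [30, 77] is true
  essay score ≤ 1: 8 ≤ 1 is false
  recommendation letters ≥ 1: 4 ≥ 1 is true
  legacy status: yes → true
  SAT score ≥ 1474: 986 ≥ 1474 is false
  intended major = Arts: Undeclared == Arts is false
  GPA > 3.49: 2.54 > 3.49 is false
  SAT score ≥ 1146: 986 ≥ 1146 is false
  NOT disciplinary record: yes → false
  essay score ≥ 2: 8 ≥ 2 is true
  intended major = Undeclared: Undeclared == Undeclared is true
Combine:
[1] true AND false = false
[2] true AND false AND true = false
[3] false AND true AND false = false
[4.1] NOT true = false
[4.3] NOT false = true
[4] false AND true AND true = false
[5.1] NOT false = true
[5.3] NOT false = true
[5] true AND false AND true = false
[6] false AND true AND true = false
[root] false OR false OR false OR false OR false OR false = false
Overall: false → rejected

Rejected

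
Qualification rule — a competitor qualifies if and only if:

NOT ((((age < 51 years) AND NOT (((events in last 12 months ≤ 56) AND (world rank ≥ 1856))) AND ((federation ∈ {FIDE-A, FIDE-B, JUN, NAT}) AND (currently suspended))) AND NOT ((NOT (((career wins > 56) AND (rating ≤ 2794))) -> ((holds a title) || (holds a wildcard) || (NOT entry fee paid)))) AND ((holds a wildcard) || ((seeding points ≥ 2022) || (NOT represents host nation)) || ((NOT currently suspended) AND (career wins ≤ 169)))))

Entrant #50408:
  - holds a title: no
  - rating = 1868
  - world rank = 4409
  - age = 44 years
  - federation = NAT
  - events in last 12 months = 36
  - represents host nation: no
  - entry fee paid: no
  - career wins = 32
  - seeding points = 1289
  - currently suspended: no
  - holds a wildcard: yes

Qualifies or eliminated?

Qualifies

Atomic conditions:
  age < 51 years: 44 < 51 is true
  events in last 12 months ≤ 56: 36 ≤ 56 is true
  world rank ≥ 1856: 4409 ≥ 1856 is true
  federation ∈ {FIDE-A, FIDE-B, JUN, NAT}: NAT is in the set → true
  currently suspended: no → false
  career wins > 56: 32 > 56 is false
  rating ≤ 2794: 1868 ≤ 2794 is true
  holds a title: no → false
  holds a wildcard: yes → true
  NOT entry fee paid: no → true
  seeding points ≥ 2022: 1289 ≥ 2022 is false
  NOT represents host nation: no → true
  NOT currently suspended: no → true
  career wins ≤ 169: 32 ≤ 169 is true
Combine:
[1.1.2.1] true AND true = true
[1.1.2] NOT true = false
[1.1.3] true AND false = false
[1.1] true AND false AND false = false
[1.2.1.1.1] false AND true = false
[1.2.1.1] NOT false = true
[1.2.1.2] false OR true OR true = true
[1.2.1] true → true = true
[1.2] NOT true = false
[1.3.2] false OR true = true
[1.3.3] true AND true = true
[1.3] true OR true OR true = true
[1] false AND false AND true = false
[root] NOT false = true
Overall: true → qualifies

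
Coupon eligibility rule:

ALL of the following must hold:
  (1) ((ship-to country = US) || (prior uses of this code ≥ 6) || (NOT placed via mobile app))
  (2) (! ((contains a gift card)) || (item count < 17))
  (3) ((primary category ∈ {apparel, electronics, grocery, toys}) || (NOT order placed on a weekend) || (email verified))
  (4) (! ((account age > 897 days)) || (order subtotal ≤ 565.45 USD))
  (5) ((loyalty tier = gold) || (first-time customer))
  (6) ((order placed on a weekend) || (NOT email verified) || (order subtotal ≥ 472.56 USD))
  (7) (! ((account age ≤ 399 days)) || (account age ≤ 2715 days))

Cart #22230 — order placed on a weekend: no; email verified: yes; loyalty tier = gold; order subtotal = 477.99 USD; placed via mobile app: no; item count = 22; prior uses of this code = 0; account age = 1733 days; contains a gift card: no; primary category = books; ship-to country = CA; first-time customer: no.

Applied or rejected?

Applied

Atomic conditions:
  ship-to country = US: CA == US is false
  prior uses of this code ≥ 6: 0 ≥ 6 is false
  NOT placed via mobile app: no → true
  contains a gift card: no → false
  item count < 17: 22 < 17 is false
  primary category ∈ {apparel, electronics, grocery, toys}: books is not in the set → false
  NOT order placed on a weekend: no → true
  email verified: yes → true
  account age > 897 days: 1733 > 897 is true
  order subtotal ≤ 565.45 USD: 477.99 ≤ 565.45 is true
  loyalty tier = gold: gold == gold is true
  first-time customer: no → false
  order placed on a weekend: no → false
  NOT email verified: yes → false
  order subtotal ≥ 472.56 USD: 477.99 ≥ 472.56 is true
  account age ≤ 399 days: 1733 ≤ 399 is false
  account age ≤ 2715 days: 1733 ≤ 2715 is true
Combine:
[1] false OR false OR true = true
[2.1] NOT false = true
[2] true OR false = true
[3] false OR true OR true = true
[4.1] NOT true = false
[4] false OR true = true
[5] true OR false = true
[6] false OR false OR true = true
[7.1] NOT false = true
[7] true OR true = true
[root] true AND true AND true AND true AND true AND true AND true = true
Overall: true → applied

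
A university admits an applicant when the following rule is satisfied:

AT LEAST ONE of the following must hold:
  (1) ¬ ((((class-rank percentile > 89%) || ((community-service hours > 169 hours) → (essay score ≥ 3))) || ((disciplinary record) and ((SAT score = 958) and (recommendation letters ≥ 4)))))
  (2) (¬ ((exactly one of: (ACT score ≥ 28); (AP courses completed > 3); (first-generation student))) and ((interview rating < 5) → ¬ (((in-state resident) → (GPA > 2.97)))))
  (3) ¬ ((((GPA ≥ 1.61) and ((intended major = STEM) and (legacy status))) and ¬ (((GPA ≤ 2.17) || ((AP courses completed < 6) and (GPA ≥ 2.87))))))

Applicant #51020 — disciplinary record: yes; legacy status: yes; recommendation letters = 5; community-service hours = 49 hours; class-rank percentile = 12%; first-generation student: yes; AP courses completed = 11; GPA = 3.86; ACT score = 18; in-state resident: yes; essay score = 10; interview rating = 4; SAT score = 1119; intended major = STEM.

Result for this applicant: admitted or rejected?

Rejected

Atomic conditions:
  class-rank percentile > 89%: 12 > 89 is false
  community-service hours > 169 hours: 49 > 169 is false
  essay score ≥ 3: 10 ≥ 3 is true
  disciplinary record: yes → true
  SAT score = 958: 1119 == 958 is false
  recommendation letters ≥ 4: 5 ≥ 4 is true
  ACT score ≥ 28: 18 ≥ 28 is false
  AP courses completed > 3: 11 > 3 is true
  first-generation student: yes → true
  interview rating < 5: 4 < 5 is true
  in-state resident: yes → true
  GPA > 2.97: 3.86 > 2.97 is true
  GPA ≥ 1.61: 3.86 ≥ 1.61 is true
  intended major = STEM: STEM == STEM is true
  legacy status: yes → true
  GPA ≤ 2.17: 3.86 ≤ 2.17 is false
  AP courses completed < 6: 11 < 6 is false
  GPA ≥ 2.87: 3.86 ≥ 2.87 is true
Combine:
[1.1.1.2] false → true (antecedent false ⇒ implication holds) = true
[1.1.1] false OR true = true
[1.1.2.2] false AND true = false
[1.1.2] true AND false = false
[1.1] true OR false = true
[1] NOT true = false
[2.1.1] exactly-one(false, true, true) = false
[2.1] NOT false = true
[2.2.2.1] true → true = true
[2.2.2] NOT true = false
[2.2] true → false = false
[2] true AND false = false
[3.1.1.2] true AND true = true
[3.1.1] true AND true = true
[3.1.2.1.2] false AND true = false
[3.1.2.1] false OR false = false
[3.1.2] NOT false = true
[3.1] true AND true = true
[3] NOT true = false
[root] false OR false OR false = false
Overall: false → rejected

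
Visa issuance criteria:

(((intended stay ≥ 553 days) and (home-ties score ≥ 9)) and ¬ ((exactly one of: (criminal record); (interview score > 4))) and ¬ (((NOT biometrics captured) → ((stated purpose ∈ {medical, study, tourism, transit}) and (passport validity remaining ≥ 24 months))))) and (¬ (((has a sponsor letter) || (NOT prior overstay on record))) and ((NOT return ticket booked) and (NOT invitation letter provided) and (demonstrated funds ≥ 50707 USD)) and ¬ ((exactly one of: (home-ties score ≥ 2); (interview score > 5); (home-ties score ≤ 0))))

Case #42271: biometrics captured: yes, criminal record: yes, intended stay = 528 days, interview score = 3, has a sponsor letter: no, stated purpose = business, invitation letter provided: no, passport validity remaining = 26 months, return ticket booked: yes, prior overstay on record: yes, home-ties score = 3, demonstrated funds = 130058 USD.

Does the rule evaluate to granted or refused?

Refused

Atomic conditions:
  intended stay ≥ 553 days: 528 ≥ 553 is false
  home-ties score ≥ 9: 3 ≥ 9 is false
  criminal record: yes → true
  interview score > 4: 3 > 4 is false
  NOT biometrics captured: yes → false
  stated purpose ∈ {medical, study, tourism, transit}: business is not in the set → false
  passport validity remaining ≥ 24 months: 26 ≥ 24 is true
  has a sponsor letter: no → false
  NOT prior overstay on record: yes → false
  NOT return ticket booked: yes → false
  NOT invitation letter provided: no → true
  demonstrated funds ≥ 50707 USD: 130058 ≥ 50707 is true
  home-ties score ≥ 2: 3 ≥ 2 is true
  interview score > 5: 3 > 5 is false
  home-ties score ≤ 0: 3 ≤ 0 is false
Combine:
[1.1] false AND false = false
[1.2.1] exactly-one(true, false) = true
[1.2] NOT true = false
[1.3.1.2] false AND true = false
[1.3.1] false → false (antecedent false ⇒ implication holds) = true
[1.3] NOT true = false
[1] false AND false AND false = false
[2.1.1] false OR false = false
[2.1] NOT false = true
[2.2] false AND true AND true = false
[2.3.1] exactly-one(true, false, false) = true
[2.3] NOT true = false
[2] true AND false AND false = false
[root] false AND false = false
Overall: false → refused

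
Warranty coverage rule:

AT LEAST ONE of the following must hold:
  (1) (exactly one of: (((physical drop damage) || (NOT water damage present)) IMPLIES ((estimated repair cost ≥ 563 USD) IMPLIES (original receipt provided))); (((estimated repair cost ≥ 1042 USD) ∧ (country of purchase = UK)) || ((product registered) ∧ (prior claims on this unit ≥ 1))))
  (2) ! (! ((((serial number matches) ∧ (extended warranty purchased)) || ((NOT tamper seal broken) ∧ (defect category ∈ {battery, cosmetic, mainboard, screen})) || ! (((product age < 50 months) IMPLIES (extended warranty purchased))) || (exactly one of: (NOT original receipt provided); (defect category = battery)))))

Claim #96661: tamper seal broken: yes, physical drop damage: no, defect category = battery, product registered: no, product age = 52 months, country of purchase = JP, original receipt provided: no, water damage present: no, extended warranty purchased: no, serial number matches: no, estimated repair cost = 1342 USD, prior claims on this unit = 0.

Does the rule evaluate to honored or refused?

Refused

Atomic conditions:
  physical drop damage: no → false
  NOT water damage present: no → true
  estimated repair cost ≥ 563 USD: 1342 ≥ 563 is true
  original receipt provided: no → false
  estimated repair cost ≥ 1042 USD: 1342 ≥ 1042 is true
  country of purchase = UK: JP == UK is false
  product registered: no → false
  prior claims on this unit ≥ 1: 0 ≥ 1 is false
  serial number matches: no → false
  extended warranty purchased: no → false
  NOT tamper seal broken: yes → false
  defect category ∈ {battery, cosmetic, mainboard, screen}: battery is in the set → true
  product age < 50 months: 52 < 50 is false
  NOT original receipt provided: no → true
  defect category = battery: battery == battery is true
Combine:
[1.1.1] false OR true = true
[1.1.2] true → false = false
[1.1] true → false = false
[1.2.1] true AND false = false
[1.2.2] false AND false = false
[1.2] false OR false = false
[1] exactly-one(false, false) = false
[2.1.1.1] false AND false = false
[2.1.1.2] false AND true = false
[2.1.1.3.1] false → false (antecedent false ⇒ implication holds) = true
[2.1.1.3] NOT true = false
[2.1.1.4] exactly-one(true, true) = false
[2.1.1] false OR false OR false OR false = false
[2.1] NOT false = true
[2] NOT true = false
[root] false OR false = false
Overall: false → refused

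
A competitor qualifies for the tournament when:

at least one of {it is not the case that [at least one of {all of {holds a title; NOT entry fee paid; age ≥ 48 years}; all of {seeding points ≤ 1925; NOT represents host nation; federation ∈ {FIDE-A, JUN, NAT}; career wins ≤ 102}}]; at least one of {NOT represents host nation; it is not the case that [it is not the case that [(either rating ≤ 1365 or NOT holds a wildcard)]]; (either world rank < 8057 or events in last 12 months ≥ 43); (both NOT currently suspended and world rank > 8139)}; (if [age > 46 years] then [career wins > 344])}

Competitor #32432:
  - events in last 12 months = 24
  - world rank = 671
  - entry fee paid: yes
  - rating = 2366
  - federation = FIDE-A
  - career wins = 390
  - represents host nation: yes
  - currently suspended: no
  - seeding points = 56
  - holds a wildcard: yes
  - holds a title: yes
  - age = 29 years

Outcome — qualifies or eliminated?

Atomic conditions:
  holds a title: yes → true
  NOT entry fee paid: yes → false
  age ≥ 48 years: 29 ≥ 48 is false
  seeding points ≤ 1925: 56 ≤ 1925 is true
  NOT represents host nation: yes → false
  federation ∈ {FIDE-A, JUN, NAT}: FIDE-A is in the set → true
  career wins ≤ 102: 390 ≤ 102 is false
  rating ≤ 1365: 2366 ≤ 1365 is false
  NOT holds a wildcard: yes → false
  world rank < 8057: 671 < 8057 is true
  events in last 12 months ≥ 43: 24 ≥ 43 is false
  NOT currently suspended: no → true
  world rank > 8139: 671 > 8139 is false
  age > 46 years: 29 > 46 is false
  career wins > 344: 390 > 344 is true
Combine:
[1.1.1] true AND false AND false = false
[1.1.2] true AND false AND true AND false = false
[1.1] false OR false = false
[1] NOT false = true
[2.2.1.1] false OR false = false
[2.2.1] NOT false = true
[2.2] NOT true = false
[2.3] true OR false = true
[2.4] true AND false = false
[2] false OR false OR true OR false = true
[3] false → true (antecedent false ⇒ implication holds) = true
[root] true OR true OR true = true
Overall: true → qualifies

Qualifies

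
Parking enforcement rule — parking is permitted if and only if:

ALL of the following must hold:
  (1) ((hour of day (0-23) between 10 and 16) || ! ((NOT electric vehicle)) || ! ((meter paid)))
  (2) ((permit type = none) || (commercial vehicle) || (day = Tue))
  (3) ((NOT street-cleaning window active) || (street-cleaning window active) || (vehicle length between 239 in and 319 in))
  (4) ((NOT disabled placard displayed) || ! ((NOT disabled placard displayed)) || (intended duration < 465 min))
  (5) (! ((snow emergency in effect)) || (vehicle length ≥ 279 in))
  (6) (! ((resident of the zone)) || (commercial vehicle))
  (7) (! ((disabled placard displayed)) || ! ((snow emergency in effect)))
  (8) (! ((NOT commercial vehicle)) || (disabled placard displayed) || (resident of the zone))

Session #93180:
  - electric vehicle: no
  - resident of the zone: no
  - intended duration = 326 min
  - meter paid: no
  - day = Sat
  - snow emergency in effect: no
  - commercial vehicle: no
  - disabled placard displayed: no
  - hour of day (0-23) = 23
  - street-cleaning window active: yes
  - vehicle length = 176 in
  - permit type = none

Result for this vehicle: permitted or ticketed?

Atomic conditions:
  hour of day (0-23) between 10 and 16: 23 in [10, 16] is false
  NOT electric vehicle: no → true
  meter paid: no → false
  permit type = none: none == none is true
  commercial vehicle: no → false
  day = Tue: Sat == Tue is false
  NOT street-cleaning window active: yes → false
  street-cleaning window active: yes → true
  vehicle length between 239 in and 319 in: 176 in [239, 319] is false
  NOT disabled placard displayed: no → true
  intended duration < 465 min: 326 < 465 is true
  snow emergency in effect: no → false
  vehicle length ≥ 279 in: 176 ≥ 279 is false
  resident of the zone: no → false
  disabled placard displayed: no → false
  NOT commercial vehicle: no → true
Combine:
[1.2] NOT true = false
[1.3] NOT false = true
[1] false OR false OR true = true
[2] true OR false OR false = true
[3] false OR true OR false = true
[4.2] NOT true = false
[4] true OR false OR true = true
[5.1] NOT false = true
[5] true OR false = true
[6.1] NOT false = true
[6] true OR false = true
[7.1] NOT false = true
[7.2] NOT false = true
[7] true OR true = true
[8.1] NOT true = false
[8] false OR false OR false = false
[root] true AND true AND true AND true AND true AND true AND true AND false = false
Overall: false → ticketed

Ticketed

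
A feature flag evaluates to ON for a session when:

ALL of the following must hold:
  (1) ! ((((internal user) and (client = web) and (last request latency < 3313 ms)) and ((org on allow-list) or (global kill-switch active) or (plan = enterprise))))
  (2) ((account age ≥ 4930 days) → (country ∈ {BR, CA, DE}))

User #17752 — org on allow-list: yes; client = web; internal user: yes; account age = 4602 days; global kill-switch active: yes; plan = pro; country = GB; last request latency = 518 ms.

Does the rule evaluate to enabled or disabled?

Disabled

Atomic conditions:
  internal user: yes → true
  client = web: web == web is true
  last request latency < 3313 ms: 518 < 3313 is true
  org on allow-list: yes → true
  global kill-switch active: yes → true
  plan = enterprise: pro == enterprise is false
  account age ≥ 4930 days: 4602 ≥ 4930 is false
  country ∈ {BR, CA, DE}: GB is not in the set → false
Combine:
[1.1.1] true AND true AND true = true
[1.1.2] true OR true OR false = true
[1.1] true AND true = true
[1] NOT true = false
[2] false → false (antecedent false ⇒ implication holds) = true
[root] false AND true = false
Overall: false → disabled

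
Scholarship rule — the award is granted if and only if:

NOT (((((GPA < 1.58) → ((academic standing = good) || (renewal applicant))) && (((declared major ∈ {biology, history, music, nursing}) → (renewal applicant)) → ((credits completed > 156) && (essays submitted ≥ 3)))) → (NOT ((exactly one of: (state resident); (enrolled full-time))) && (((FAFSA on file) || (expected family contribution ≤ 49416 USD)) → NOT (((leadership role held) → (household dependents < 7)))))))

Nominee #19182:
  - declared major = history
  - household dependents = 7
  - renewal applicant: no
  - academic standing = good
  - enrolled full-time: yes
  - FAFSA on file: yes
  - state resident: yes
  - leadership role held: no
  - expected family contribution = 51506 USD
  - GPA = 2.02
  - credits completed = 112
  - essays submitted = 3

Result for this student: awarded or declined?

Awarded

Atomic conditions:
  GPA < 1.58: 2.02 < 1.58 is false
  academic standing = good: good == good is true
  renewal applicant: no → false
  declared major ∈ {biology, history, music, nursing}: history is in the set → true
  credits completed > 156: 112 > 156 is false
  essays submitted ≥ 3: 3 ≥ 3 is true
  state resident: yes → true
  enrolled full-time: yes → true
  FAFSA on file: yes → true
  expected family contribution ≤ 49416 USD: 51506 ≤ 49416 is false
  leadership role held: no → false
  household dependents < 7: 7 < 7 is false
Combine:
[1.1.1.2] true OR false = true
[1.1.1] false → true (antecedent false ⇒ implication holds) = true
[1.1.2.1] true → false = false
[1.1.2.2] false AND true = false
[1.1.2] false → false (antecedent false ⇒ implication holds) = true
[1.1] true AND true = true
[1.2.1.1] exactly-one(true, true) = false
[1.2.1] NOT false = true
[1.2.2.1] true OR false = true
[1.2.2.2.1] false → false (antecedent false ⇒ implication holds) = true
[1.2.2.2] NOT true = false
[1.2.2] true → false = false
[1.2] true AND false = false
[1] true → false = false
[root] NOT false = true
Overall: true → awarded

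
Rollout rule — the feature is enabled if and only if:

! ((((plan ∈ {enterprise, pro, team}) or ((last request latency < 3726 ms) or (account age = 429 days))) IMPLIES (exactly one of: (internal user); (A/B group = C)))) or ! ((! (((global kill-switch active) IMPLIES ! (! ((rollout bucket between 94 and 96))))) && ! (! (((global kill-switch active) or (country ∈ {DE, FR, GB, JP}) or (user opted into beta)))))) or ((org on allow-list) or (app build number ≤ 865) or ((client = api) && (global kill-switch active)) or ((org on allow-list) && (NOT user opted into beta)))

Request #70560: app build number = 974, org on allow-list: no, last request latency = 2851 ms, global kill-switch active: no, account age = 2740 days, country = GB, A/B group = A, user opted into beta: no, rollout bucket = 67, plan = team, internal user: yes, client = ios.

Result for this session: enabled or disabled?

Atomic conditions:
  plan ∈ {enterprise, pro, team}: team is in the set → true
  last request latency < 3726 ms: 2851 < 3726 is true
  account age = 429 days: 2740 == 429 is false
  internal user: yes → true
  A/B group = C: A == C is false
  global kill-switch active: no → false
  rollout bucket between 94 and 96: 67 in [94, 96] is false
  country ∈ {DE, FR, GB, JP}: GB is in the set → true
  user opted into beta: no → false
  org on allow-list: no → false
  app build number ≤ 865: 974 ≤ 865 is false
  client = api: ios == api is false
  NOT user opted into beta: no → true
Combine:
[1.1.1.2] true OR false = true
[1.1.1] true OR true = true
[1.1.2] exactly-one(true, false) = true
[1.1] true → true = true
[1] NOT true = false
[2.1.1.1.2.1] NOT false = true
[2.1.1.1.2] NOT true = false
[2.1.1.1] false → false (antecedent false ⇒ implication holds) = true
[2.1.1] NOT true = false
[2.1.2.1.1] false OR true OR false = true
[2.1.2.1] NOT true = false
[2.1.2] NOT false = true
[2.1] false AND true = false
[2] NOT false = true
[3.3] false AND false = false
[3.4] false AND true = false
[3] false OR false OR false OR false = false
[root] false OR true OR false = true
Overall: true → enabled

Enabled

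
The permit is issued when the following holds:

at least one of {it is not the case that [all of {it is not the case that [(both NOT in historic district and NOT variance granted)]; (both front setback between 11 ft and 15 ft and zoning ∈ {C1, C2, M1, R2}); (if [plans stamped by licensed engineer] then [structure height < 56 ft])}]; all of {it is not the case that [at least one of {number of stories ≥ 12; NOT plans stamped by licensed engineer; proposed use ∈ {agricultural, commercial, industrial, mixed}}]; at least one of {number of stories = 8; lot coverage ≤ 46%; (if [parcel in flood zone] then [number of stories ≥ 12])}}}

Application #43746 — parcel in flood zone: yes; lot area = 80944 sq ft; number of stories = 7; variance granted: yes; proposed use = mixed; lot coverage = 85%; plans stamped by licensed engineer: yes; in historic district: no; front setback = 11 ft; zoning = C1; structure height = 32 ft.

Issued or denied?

Denied

Atomic conditions:
  NOT in historic district: no → true
  NOT variance granted: yes → false
  front setback between 11 ft and 15 ft: 11 in [11, 15] is true
  zoning ∈ {C1, C2, M1, R2}: C1 is in the set → true
  plans stamped by licensed engineer: yes → true
  structure height < 56 ft: 32 < 56 is true
  number of stories ≥ 12: 7 ≥ 12 is false
  NOT plans stamped by licensed engineer: yes → false
  proposed use ∈ {agricultural, commercial, industrial, mixed}: mixed is in the set → true
  number of stories = 8: 7 == 8 is false
  lot coverage ≤ 46%: 85 ≤ 46 is false
  parcel in flood zone: yes → true
Combine:
[1.1.1.1] true AND false = false
[1.1.1] NOT false = true
[1.1.2] true AND true = true
[1.1.3] true → true = true
[1.1] true AND true AND true = true
[1] NOT true = false
[2.1.1] false OR false OR true = true
[2.1] NOT true = false
[2.2.3] true → false = false
[2.2] false OR false OR false = false
[2] false AND false = false
[root] false OR false = false
Overall: false → denied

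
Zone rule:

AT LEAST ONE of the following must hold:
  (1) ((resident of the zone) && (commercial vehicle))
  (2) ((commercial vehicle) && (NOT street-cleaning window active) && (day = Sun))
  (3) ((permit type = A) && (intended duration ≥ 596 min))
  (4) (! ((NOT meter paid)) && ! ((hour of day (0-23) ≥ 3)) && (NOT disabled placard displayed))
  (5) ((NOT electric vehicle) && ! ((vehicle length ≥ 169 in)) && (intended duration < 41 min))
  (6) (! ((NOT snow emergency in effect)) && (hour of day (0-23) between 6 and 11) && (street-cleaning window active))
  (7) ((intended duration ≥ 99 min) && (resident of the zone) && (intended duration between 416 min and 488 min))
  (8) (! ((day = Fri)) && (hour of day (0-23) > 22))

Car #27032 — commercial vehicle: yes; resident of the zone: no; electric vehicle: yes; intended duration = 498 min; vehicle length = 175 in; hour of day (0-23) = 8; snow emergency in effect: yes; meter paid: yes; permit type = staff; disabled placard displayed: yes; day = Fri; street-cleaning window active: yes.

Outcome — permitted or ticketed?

Permitted

Atomic conditions:
  resident of the zone: no → false
  commercial vehicle: yes → true
  NOT street-cleaning window active: yes → false
  day = Sun: Fri == Sun is false
  permit type = A: staff == A is false
  intended duration ≥ 596 min: 498 ≥ 596 is false
  NOT meter paid: yes → false
  hour of day (0-23) ≥ 3: 8 ≥ 3 is true
  NOT disabled placard displayed: yes → false
  NOT electric vehicle: yes → false
  vehicle length ≥ 169 in: 175 ≥ 169 is true
  intended duration < 41 min: 498 < 41 is false
  NOT snow emergency in effect: yes → false
  hour of day (0-23) between 6 and 11: 8 in [6, 11] is true
  street-cleaning window active: yes → true
  intended duration ≥ 99 min: 498 ≥ 99 is true
  intended duration between 416 min and 488 min: 498 in [416, 488] is false
  day = Fri: Fri == Fri is true
  hour of day (0-23) > 22: 8 > 22 is false
Combine:
[1] false AND true = false
[2] true AND false AND false = false
[3] false AND false = false
[4.1] NOT false = true
[4.2] NOT true = false
[4] true AND false AND false = false
[5.2] NOT true = false
[5] false AND false AND false = false
[6.1] NOT false = true
[6] true AND true AND true = true
[7] true AND false AND false = false
[8.1] NOT true = false
[8] false AND false = false
[root] false OR false OR false OR false OR false OR true OR false OR false = true
Overall: true → permitted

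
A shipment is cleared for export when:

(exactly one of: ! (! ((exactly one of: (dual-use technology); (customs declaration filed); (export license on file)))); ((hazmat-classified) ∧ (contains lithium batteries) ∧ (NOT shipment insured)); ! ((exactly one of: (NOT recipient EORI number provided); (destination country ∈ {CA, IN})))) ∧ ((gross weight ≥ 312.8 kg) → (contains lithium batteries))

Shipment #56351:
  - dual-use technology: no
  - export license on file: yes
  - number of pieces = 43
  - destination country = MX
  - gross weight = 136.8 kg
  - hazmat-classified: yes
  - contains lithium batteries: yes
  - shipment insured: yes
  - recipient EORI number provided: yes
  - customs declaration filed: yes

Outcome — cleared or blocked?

Cleared

Atomic conditions:
  dual-use technology: no → false
  customs declaration filed: yes → true
  export license on file: yes → true
  hazmat-classified: yes → true
  contains lithium batteries: yes → true
  NOT shipment insured: yes → false
  NOT recipient EORI number provided: yes → false
  destination country ∈ {CA, IN}: MX is not in the set → false
  gross weight ≥ 312.8 kg: 136.8 ≥ 312.8 is false
Combine:
[1.1.1.1] exactly-one(false, true, true) = false
[1.1.1] NOT false = true
[1.1] NOT true = false
[1.2] true AND true AND false = false
[1.3.1] exactly-one(false, false) = false
[1.3] NOT false = true
[1] exactly-one(false, false, true) = true
[2] false → true (antecedent false ⇒ implication holds) = true
[root] true AND true = true
Overall: true → cleared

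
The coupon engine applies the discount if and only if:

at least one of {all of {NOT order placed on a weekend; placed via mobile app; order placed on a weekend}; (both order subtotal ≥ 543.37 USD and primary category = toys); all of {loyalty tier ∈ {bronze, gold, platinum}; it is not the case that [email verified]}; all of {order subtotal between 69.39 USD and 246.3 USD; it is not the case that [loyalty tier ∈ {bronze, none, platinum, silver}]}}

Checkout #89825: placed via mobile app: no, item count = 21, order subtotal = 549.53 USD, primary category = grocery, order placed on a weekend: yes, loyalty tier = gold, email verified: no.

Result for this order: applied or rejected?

Applied

Atomic conditions:
  NOT order placed on a weekend: yes → false
  placed via mobile app: no → false
  order placed on a weekend: yes → true
  order subtotal ≥ 543.37 USD: 549.53 ≥ 543.37 is true
  primary category = toys: grocery == toys is false
  loyalty tier ∈ {bronze, gold, platinum}: gold is in the set → true
  email verified: no → false
  order subtotal between 69.39 USD and 246.3 USD: 549.53 in [69.39, 246.3] is false
  loyalty tier ∈ {bronze, none, platinum, silver}: gold is not in the set → false
Combine:
[1] false AND false AND true = false
[2] true AND false = false
[3.2] NOT false = true
[3] true AND true = true
[4.2] NOT false = true
[4] false AND true = false
[root] false OR false OR true OR false = true
Overall: true → applied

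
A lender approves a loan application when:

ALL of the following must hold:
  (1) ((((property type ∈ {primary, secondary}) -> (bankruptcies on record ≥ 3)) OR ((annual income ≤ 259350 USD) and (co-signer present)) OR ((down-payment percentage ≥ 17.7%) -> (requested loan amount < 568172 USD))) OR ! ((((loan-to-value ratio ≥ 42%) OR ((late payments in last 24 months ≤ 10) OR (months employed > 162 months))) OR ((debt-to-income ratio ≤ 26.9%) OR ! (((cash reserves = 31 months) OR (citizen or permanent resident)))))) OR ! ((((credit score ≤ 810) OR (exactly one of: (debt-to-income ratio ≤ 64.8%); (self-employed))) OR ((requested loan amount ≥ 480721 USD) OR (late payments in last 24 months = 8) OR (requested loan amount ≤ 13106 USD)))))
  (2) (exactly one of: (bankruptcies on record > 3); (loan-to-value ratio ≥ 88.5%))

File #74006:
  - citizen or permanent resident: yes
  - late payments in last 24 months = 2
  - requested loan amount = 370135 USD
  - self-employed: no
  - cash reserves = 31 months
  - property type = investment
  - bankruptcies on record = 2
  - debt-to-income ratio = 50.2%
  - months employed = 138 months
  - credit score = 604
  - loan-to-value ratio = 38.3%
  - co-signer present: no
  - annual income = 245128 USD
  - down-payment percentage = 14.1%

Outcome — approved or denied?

Denied

Atomic conditions:
  property type ∈ {primary, secondary}: investment is not in the set → false
  bankruptcies on record ≥ 3: 2 ≥ 3 is false
  annual income ≤ 259350 USD: 245128 ≤ 259350 is true
  co-signer present: no → false
  down-payment percentage ≥ 17.7%: 14.1 ≥ 17.7 is false
  requested loan amount < 568172 USD: 370135 < 568172 is true
  loan-to-value ratio ≥ 42%: 38.3 ≥ 42 is false
  late payments in last 24 months ≤ 10: 2 ≤ 10 is true
  months employed > 162 months: 138 > 162 is false
  debt-to-income ratio ≤ 26.9%: 50.2 ≤ 26.9 is false
  cash reserves = 31 months: 31 == 31 is true
  citizen or permanent resident: yes → true
  credit score ≤ 810: 604 ≤ 810 is true
  debt-to-income ratio ≤ 64.8%: 50.2 ≤ 64.8 is true
  self-employed: no → false
  requested loan amount ≥ 480721 USD: 370135 ≥ 480721 is false
  late payments in last 24 months = 8: 2 == 8 is false
  requested loan amount ≤ 13106 USD: 370135 ≤ 13106 is false
  bankruptcies on record > 3: 2 > 3 is false
  loan-to-value ratio ≥ 88.5%: 38.3 ≥ 88.5 is false
Combine:
[1.1.1] false → false (antecedent false ⇒ implication holds) = true
[1.1.2] true AND false = false
[1.1.3] false → true (antecedent false ⇒ implication holds) = true
[1.1] true OR false OR true = true
[1.2.1.1.2] true OR false = true
[1.2.1.1] false OR true = true
[1.2.1.2.2.1] true OR true = true
[1.2.1.2.2] NOT true = false
[1.2.1.2] false OR false = false
[1.2.1] true OR false = true
[1.2] NOT true = false
[1.3.1.1.2] exactly-one(true, false) = true
[1.3.1.1] true OR true = true
[1.3.1.2] false OR false OR false = false
[1.3.1] true OR false = true
[1.3] NOT true = false
[1] true OR false OR false = true
[2] exactly-one(false, false) = false
[root] true AND false = false
Overall: false → denied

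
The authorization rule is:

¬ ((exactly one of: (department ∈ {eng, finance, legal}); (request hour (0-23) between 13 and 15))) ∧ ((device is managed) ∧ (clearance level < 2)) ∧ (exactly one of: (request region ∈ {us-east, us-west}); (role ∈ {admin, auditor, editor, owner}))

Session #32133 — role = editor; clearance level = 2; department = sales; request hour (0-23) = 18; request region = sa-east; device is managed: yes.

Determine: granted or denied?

Denied

Atomic conditions:
  department ∈ {eng, finance, legal}: sales is not in the set → false
  request hour (0-23) between 13 and 15: 18 in [13, 15] is false
  device is managed: yes → true
  clearance level < 2: 2 < 2 is false
  request region ∈ {us-east, us-west}: sa-east is not in the set → false
  role ∈ {admin, auditor, editor, owner}: editor is in the set → true
Combine:
[1.1] exactly-one(false, false) = false
[1] NOT false = true
[2] true AND false = false
[3] exactly-one(false, true) = true
[root] true AND false AND true = false
Overall: false → denied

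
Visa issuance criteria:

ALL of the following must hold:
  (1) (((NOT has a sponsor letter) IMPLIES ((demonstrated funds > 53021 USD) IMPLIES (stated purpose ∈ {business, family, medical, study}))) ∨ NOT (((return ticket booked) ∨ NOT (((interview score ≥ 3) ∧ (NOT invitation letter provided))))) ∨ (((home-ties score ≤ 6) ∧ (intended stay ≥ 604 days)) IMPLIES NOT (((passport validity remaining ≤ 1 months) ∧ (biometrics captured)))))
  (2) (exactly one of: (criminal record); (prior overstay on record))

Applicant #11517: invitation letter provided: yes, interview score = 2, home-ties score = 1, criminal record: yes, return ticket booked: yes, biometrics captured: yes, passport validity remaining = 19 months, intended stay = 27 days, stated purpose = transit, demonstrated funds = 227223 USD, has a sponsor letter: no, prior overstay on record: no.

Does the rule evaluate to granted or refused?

Granted

Atomic conditions:
  NOT has a sponsor letter: no → true
  demonstrated funds > 53021 USD: 227223 > 53021 is true
  stated purpose ∈ {business, family, medical, study}: transit is not in the set → false
  return ticket booked: yes → true
  interview score ≥ 3: 2 ≥ 3 is false
  NOT invitation letter provided: yes → false
  home-ties score ≤ 6: 1 ≤ 6 is true
  intended stay ≥ 604 days: 27 ≥ 604 is false
  passport validity remaining ≤ 1 months: 19 ≤ 1 is false
  biometrics captured: yes → true
  criminal record: yes → true
  prior overstay on record: no → false
Combine:
[1.1.2] true → false = false
[1.1] true → false = false
[1.2.1.2.1] false AND false = false
[1.2.1.2] NOT false = true
[1.2.1] true OR true = true
[1.2] NOT true = false
[1.3.1] true AND false = false
[1.3.2.1] false AND true = false
[1.3.2] NOT false = true
[1.3] false → true (antecedent false ⇒ implication holds) = true
[1] false OR false OR true = true
[2] exactly-one(true, false) = true
[root] true AND true = true
Overall: true → granted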